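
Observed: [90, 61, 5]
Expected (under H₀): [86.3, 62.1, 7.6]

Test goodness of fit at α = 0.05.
Chi-square goodness of fit test:
H₀: observed counts match expected distribution
H₁: observed counts differ from expected distribution
df = k - 1 = 2
χ² = Σ(O - E)²/E
   = (90 - 86.3)²/86.3 + (61 - 62.1)²/62.1 + (5 - 7.6)²/7.6
   = 0.159 + 0.019 + 0.889
   = 1.07
p-value = 0.5864

Since p-value > α = 0.05, we fail to reject H₀.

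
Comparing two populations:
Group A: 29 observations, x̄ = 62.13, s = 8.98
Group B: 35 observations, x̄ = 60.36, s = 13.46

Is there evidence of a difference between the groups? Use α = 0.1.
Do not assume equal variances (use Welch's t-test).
Welch's two-sample t-test:
H₀: μ₁ = μ₂
H₁: μ₁ ≠ μ₂
s₁²/n₁ = 8.98²/29 = 2.7807,  s₂²/n₂ = 13.46²/35 = 5.1763
SE = √(s₁²/n₁ + s₂²/n₂) = √(2.7807 + 5.1763) = 2.8208
df (Welch-Satterthwaite) = (s₁²/n₁ + s₂²/n₂)² / [(s₁²/n₁)²/(n₁-1) + (s₂²/n₂)²/(n₂-1)] ≈ 59.49
t = (x̄₁ - x̄₂) / SE = (62.13 - 60.36) / 2.8208 = 1.77 / 2.8208 = 0.627
p-value = 0.5327

Since p-value > α = 0.1, we fail to reject H₀.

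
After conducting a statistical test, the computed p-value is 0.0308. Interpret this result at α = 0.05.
Since p = 0.0308 < α = 0.05, reject H₀.
There is sufficient evidence to reject the null hypothesis; the result is statistically significant at the 0.05 level.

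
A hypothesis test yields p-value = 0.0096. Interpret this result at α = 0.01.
Since p = 0.0096 < α = 0.01, reject H₀.
There is sufficient evidence to reject the null hypothesis; the result is statistically significant at the 0.01 level.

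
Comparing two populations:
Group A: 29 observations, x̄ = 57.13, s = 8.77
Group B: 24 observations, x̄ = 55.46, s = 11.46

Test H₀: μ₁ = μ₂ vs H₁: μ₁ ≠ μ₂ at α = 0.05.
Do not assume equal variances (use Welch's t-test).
Welch's two-sample t-test:
H₀: μ₁ = μ₂
H₁: μ₁ ≠ μ₂
s₁²/n₁ = 8.77²/29 = 2.6522,  s₂²/n₂ = 11.46²/24 = 5.4722
SE = √(s₁²/n₁ + s₂²/n₂) = √(2.6522 + 5.4722) = 2.8503
df (Welch-Satterthwaite) = (s₁²/n₁ + s₂²/n₂)² / [(s₁²/n₁)²/(n₁-1) + (s₂²/n₂)²/(n₂-1)] ≈ 42.50
t = (x̄₁ - x̄₂) / SE = (57.13 - 55.46) / 2.8503 = 1.67 / 2.8503 = 0.586
p-value = 0.5610

Since p-value > α = 0.05, we fail to reject H₀.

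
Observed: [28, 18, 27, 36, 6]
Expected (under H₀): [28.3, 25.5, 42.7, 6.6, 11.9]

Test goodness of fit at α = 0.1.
Chi-square goodness of fit test:
H₀: observed counts match expected distribution
H₁: observed counts differ from expected distribution
df = k - 1 = 4
χ² = Σ(O - E)²/E
   = (28 - 28.3)²/28.3 + (18 - 25.5)²/25.5 + (27 - 42.7)²/42.7 + (36 - 6.6)²/6.6 + (6 - 11.9)²/11.9
   = 0.003 + 2.206 + 5.773 + 130.964 + 2.925
   = 141.87
p-value < 0.0001

Since p-value < α = 0.1, we reject H₀.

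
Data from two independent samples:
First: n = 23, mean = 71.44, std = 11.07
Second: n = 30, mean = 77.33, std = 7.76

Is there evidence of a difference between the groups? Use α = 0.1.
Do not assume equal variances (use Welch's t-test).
Welch's two-sample t-test:
H₀: μ₁ = μ₂
H₁: μ₁ ≠ μ₂
s₁²/n₁ = 11.07²/23 = 5.3280,  s₂²/n₂ = 7.76²/30 = 2.0073
SE = √(s₁²/n₁ + s₂²/n₂) = √(5.3280 + 2.0073) = 2.7084
df (Welch-Satterthwaite) = (s₁²/n₁ + s₂²/n₂)² / [(s₁²/n₁)²/(n₁-1) + (s₂²/n₂)²/(n₂-1)] ≈ 37.65
t = (x̄₁ - x̄₂) / SE = (71.44 - 77.33) / 2.7084 = -5.89 / 2.7084 = -2.175
p-value = 0.0360

Since p-value < α = 0.1, we reject H₀.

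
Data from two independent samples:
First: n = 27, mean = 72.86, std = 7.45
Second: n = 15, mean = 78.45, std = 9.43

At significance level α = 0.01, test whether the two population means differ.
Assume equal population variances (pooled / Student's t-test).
Student's two-sample t-test (equal variances):
H₀: μ₁ = μ₂
H₁: μ₁ ≠ μ₂
df = n₁ + n₂ - 2 = 40
Pooled variance s_p² = [(n₁-1)s₁² + (n₂-1)s₂²] / (n₁ + n₂ - 2) = [(26)(7.45²) + (14)(9.43²)] / 40 = 67.2003
SE = √(s_p²(1/n₁ + 1/n₂)) = √(67.2003 × (1/27 + 1/15)) = 2.6399
t = (x̄₁ - x̄₂) / SE = (72.86 - 78.45) / 2.6399 = -5.59 / 2.6399 = -2.118
p-value = 0.0405

Since p-value > α = 0.01, we fail to reject H₀.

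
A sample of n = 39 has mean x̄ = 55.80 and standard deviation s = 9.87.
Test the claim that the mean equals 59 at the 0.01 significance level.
One-sample t-test:
H₀: μ = 59
H₁: μ ≠ 59
df = n - 1 = 38
t = (x̄ - μ₀) / (s/√n) = (55.80 - 59) / (9.87/√39) = -2.025
p-value = 0.0500

Since p-value > α = 0.01, we fail to reject H₀.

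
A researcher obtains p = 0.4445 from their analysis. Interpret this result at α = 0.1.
Since p = 0.4445 > α = 0.1, fail to reject H₀.
There is insufficient evidence to reject the null hypothesis; the result is not statistically significant at the 0.1 level.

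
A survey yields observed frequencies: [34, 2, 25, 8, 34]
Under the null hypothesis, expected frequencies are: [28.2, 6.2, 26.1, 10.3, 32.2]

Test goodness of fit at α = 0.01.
Chi-square goodness of fit test:
H₀: observed counts match expected distribution
H₁: observed counts differ from expected distribution
df = k - 1 = 4
χ² = Σ(O - E)²/E
   = (34 - 28.2)²/28.2 + (2 - 6.2)²/6.2 + (25 - 26.1)²/26.1 + (8 - 10.3)²/10.3 + (34 - 32.2)²/32.2
   = 1.193 + 2.845 + 0.046 + 0.514 + 0.101
   = 4.70
p-value = 0.3196

Since p-value > α = 0.01, we fail to reject H₀.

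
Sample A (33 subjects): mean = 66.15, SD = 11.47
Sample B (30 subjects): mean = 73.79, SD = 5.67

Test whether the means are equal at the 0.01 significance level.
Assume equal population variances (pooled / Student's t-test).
Student's two-sample t-test (equal variances):
H₀: μ₁ = μ₂
H₁: μ₁ ≠ μ₂
df = n₁ + n₂ - 2 = 61
Pooled variance s_p² = [(n₁-1)s₁² + (n₂-1)s₂²] / (n₁ + n₂ - 2) = [(32)(11.47²) + (29)(5.67²)] / 61 = 84.2995
SE = √(s_p²(1/n₁ + 1/n₂)) = √(84.2995 × (1/33 + 1/30)) = 2.3161
t = (x̄₁ - x̄₂) / SE = (66.15 - 73.79) / 2.3161 = -7.64 / 2.3161 = -3.299
p-value = 0.0016

Since p-value < α = 0.01, we reject H₀.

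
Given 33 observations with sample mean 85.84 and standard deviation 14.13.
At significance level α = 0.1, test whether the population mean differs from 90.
One-sample t-test:
H₀: μ = 90
H₁: μ ≠ 90
df = n - 1 = 32
t = (x̄ - μ₀) / (s/√n) = (85.84 - 90) / (14.13/√33) = -1.691
p-value = 0.1005

Since p-value > α = 0.1, we fail to reject H₀.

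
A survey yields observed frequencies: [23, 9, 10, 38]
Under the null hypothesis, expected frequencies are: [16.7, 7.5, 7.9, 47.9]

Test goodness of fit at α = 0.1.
Chi-square goodness of fit test:
H₀: observed counts match expected distribution
H₁: observed counts differ from expected distribution
df = k - 1 = 3
χ² = Σ(O - E)²/E
   = (23 - 16.7)²/16.7 + (9 - 7.5)²/7.5 + (10 - 7.9)²/7.9 + (38 - 47.9)²/47.9
   = 2.377 + 0.300 + 0.558 + 2.046
   = 5.28
p-value = 0.1523

Since p-value > α = 0.1, we fail to reject H₀.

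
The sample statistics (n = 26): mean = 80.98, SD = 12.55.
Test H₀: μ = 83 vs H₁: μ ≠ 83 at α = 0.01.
One-sample t-test:
H₀: μ = 83
H₁: μ ≠ 83
df = n - 1 = 25
t = (x̄ - μ₀) / (s/√n) = (80.98 - 83) / (12.55/√26) = -0.821
p-value = 0.4196

Since p-value > α = 0.01, we fail to reject H₀.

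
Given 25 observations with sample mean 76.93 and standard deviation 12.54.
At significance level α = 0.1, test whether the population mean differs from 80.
One-sample t-test:
H₀: μ = 80
H₁: μ ≠ 80
df = n - 1 = 24
t = (x̄ - μ₀) / (s/√n) = (76.93 - 80) / (12.54/√25) = -1.224
p-value = 0.2328

Since p-value > α = 0.1, we fail to reject H₀.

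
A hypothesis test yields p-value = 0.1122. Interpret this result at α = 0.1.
Since p = 0.1122 > α = 0.1, fail to reject H₀.
There is insufficient evidence to reject the null hypothesis; the result is not statistically significant at the 0.1 level.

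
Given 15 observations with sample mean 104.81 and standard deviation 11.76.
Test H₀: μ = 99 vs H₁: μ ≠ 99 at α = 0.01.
One-sample t-test:
H₀: μ = 99
H₁: μ ≠ 99
df = n - 1 = 14
t = (x̄ - μ₀) / (s/√n) = (104.81 - 99) / (11.76/√15) = 1.913
p-value = 0.0764

Since p-value > α = 0.01, we fail to reject H₀.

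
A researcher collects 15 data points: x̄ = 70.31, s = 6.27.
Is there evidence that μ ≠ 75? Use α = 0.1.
One-sample t-test:
H₀: μ = 75
H₁: μ ≠ 75
df = n - 1 = 14
t = (x̄ - μ₀) / (s/√n) = (70.31 - 75) / (6.27/√15) = -2.897
p-value = 0.0117

Since p-value < α = 0.1, we reject H₀.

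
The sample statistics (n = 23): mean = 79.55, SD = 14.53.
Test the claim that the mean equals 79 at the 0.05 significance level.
One-sample t-test:
H₀: μ = 79
H₁: μ ≠ 79
df = n - 1 = 22
t = (x̄ - μ₀) / (s/√n) = (79.55 - 79) / (14.53/√23) = 0.182
p-value = 0.8576

Since p-value > α = 0.05, we fail to reject H₀.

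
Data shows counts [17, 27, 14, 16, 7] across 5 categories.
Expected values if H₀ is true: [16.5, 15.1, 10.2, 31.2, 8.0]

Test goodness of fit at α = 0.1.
Chi-square goodness of fit test:
H₀: observed counts match expected distribution
H₁: observed counts differ from expected distribution
df = k - 1 = 4
χ² = Σ(O - E)²/E
   = (17 - 16.5)²/16.5 + (27 - 15.1)²/15.1 + (14 - 10.2)²/10.2 + (16 - 31.2)²/31.2 + (7 - 8.0)²/8.0
   = 0.015 + 9.378 + 1.416 + 7.405 + 0.125
   = 18.34
p-value = 0.0011

Since p-value < α = 0.1, we reject H₀.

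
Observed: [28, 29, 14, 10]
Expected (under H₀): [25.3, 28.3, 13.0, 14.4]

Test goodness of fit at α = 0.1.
Chi-square goodness of fit test:
H₀: observed counts match expected distribution
H₁: observed counts differ from expected distribution
df = k - 1 = 3
χ² = Σ(O - E)²/E
   = (28 - 25.3)²/25.3 + (29 - 28.3)²/28.3 + (14 - 13.0)²/13.0 + (10 - 14.4)²/14.4
   = 0.288 + 0.017 + 0.077 + 1.344
   = 1.73
p-value = 0.6310

Since p-value > α = 0.1, we fail to reject H₀.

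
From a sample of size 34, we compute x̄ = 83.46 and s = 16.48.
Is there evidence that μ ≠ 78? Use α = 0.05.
One-sample t-test:
H₀: μ = 78
H₁: μ ≠ 78
df = n - 1 = 33
t = (x̄ - μ₀) / (s/√n) = (83.46 - 78) / (16.48/√34) = 1.932
p-value = 0.0620

Since p-value > α = 0.05, we fail to reject H₀.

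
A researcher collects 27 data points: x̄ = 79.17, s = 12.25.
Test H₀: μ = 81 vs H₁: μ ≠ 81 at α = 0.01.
One-sample t-test:
H₀: μ = 81
H₁: μ ≠ 81
df = n - 1 = 26
t = (x̄ - μ₀) / (s/√n) = (79.17 - 81) / (12.25/√27) = -0.776
p-value = 0.4446

Since p-value > α = 0.01, we fail to reject H₀.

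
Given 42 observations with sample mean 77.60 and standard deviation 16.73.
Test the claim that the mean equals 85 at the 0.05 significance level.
One-sample t-test:
H₀: μ = 85
H₁: μ ≠ 85
df = n - 1 = 41
t = (x̄ - μ₀) / (s/√n) = (77.60 - 85) / (16.73/√42) = -2.867
p-value = 0.0065

Since p-value < α = 0.05, we reject H₀.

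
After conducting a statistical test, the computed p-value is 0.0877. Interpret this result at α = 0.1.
Since p = 0.0877 < α = 0.1, reject H₀.
There is sufficient evidence to reject the null hypothesis; the result is statistically significant at the 0.1 level.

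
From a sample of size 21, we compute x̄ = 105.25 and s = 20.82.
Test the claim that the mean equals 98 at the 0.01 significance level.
One-sample t-test:
H₀: μ = 98
H₁: μ ≠ 98
df = n - 1 = 20
t = (x̄ - μ₀) / (s/√n) = (105.25 - 98) / (20.82/√21) = 1.596
p-value = 0.1262

Since p-value > α = 0.01, we fail to reject H₀.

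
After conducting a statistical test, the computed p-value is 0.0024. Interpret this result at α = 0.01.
Since p = 0.0024 < α = 0.01, reject H₀.
There is sufficient evidence to reject the null hypothesis; the result is statistically significant at the 0.01 level.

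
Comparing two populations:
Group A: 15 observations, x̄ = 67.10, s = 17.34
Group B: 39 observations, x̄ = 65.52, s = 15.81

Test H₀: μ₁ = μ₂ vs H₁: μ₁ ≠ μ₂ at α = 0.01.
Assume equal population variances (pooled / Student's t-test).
Student's two-sample t-test (equal variances):
H₀: μ₁ = μ₂
H₁: μ₁ ≠ μ₂
df = n₁ + n₂ - 2 = 52
Pooled variance s_p² = [(n₁-1)s₁² + (n₂-1)s₂²] / (n₁ + n₂ - 2) = [(14)(17.34²) + (38)(15.81²)] / 52 = 263.6114
SE = √(s_p²(1/n₁ + 1/n₂)) = √(263.6114 × (1/15 + 1/39)) = 4.9329
t = (x̄₁ - x̄₂) / SE = (67.10 - 65.52) / 4.9329 = 1.58 / 4.9329 = 0.320
p-value = 0.7500

Since p-value > α = 0.01, we fail to reject H₀.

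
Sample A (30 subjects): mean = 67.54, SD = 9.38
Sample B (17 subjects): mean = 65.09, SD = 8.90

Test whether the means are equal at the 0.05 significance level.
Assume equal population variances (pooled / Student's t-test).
Student's two-sample t-test (equal variances):
H₀: μ₁ = μ₂
H₁: μ₁ ≠ μ₂
df = n₁ + n₂ - 2 = 45
Pooled variance s_p² = [(n₁-1)s₁² + (n₂-1)s₂²] / (n₁ + n₂ - 2) = [(29)(9.38²) + (16)(8.90²)] / 45 = 84.8646
SE = √(s_p²(1/n₁ + 1/n₂)) = √(84.8646 × (1/30 + 1/17)) = 2.7966
t = (x̄₁ - x̄₂) / SE = (67.54 - 65.09) / 2.7966 = 2.45 / 2.7966 = 0.876
p-value = 0.3856

Since p-value > α = 0.05, we fail to reject H₀.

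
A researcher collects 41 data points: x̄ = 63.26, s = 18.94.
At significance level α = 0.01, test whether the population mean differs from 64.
One-sample t-test:
H₀: μ = 64
H₁: μ ≠ 64
df = n - 1 = 40
t = (x̄ - μ₀) / (s/√n) = (63.26 - 64) / (18.94/√41) = -0.250
p-value = 0.8037

Since p-value > α = 0.01, we fail to reject H₀.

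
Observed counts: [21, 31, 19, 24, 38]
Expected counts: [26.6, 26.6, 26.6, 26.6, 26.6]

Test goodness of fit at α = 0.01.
Chi-square goodness of fit test:
H₀: observed counts match expected distribution
H₁: observed counts differ from expected distribution
df = k - 1 = 4
χ² = Σ(O - E)²/E
   = (21 - 26.6)²/26.6 + (31 - 26.6)²/26.6 + (19 - 26.6)²/26.6 + (24 - 26.6)²/26.6 + (38 - 26.6)²/26.6
   = 1.179 + 0.728 + 2.171 + 0.254 + 4.886
   = 9.22
p-value = 0.0559

Since p-value > α = 0.01, we fail to reject H₀.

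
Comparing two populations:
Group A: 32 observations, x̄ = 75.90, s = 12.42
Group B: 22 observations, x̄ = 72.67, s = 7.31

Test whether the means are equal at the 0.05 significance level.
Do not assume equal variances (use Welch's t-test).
Welch's two-sample t-test:
H₀: μ₁ = μ₂
H₁: μ₁ ≠ μ₂
s₁²/n₁ = 12.42²/32 = 4.8205,  s₂²/n₂ = 7.31²/22 = 2.4289
SE = √(s₁²/n₁ + s₂²/n₂) = √(4.8205 + 2.4289) = 2.6925
df (Welch-Satterthwaite) = (s₁²/n₁ + s₂²/n₂)² / [(s₁²/n₁)²/(n₁-1) + (s₂²/n₂)²/(n₂-1)] ≈ 51.00
t = (x̄₁ - x̄₂) / SE = (75.90 - 72.67) / 2.6925 = 3.23 / 2.6925 = 1.200
p-value = 0.2358

Since p-value > α = 0.05, we fail to reject H₀.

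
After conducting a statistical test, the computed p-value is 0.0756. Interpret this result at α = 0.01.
Since p = 0.0756 > α = 0.01, fail to reject H₀.
There is insufficient evidence to reject the null hypothesis; the result is not statistically significant at the 0.01 level.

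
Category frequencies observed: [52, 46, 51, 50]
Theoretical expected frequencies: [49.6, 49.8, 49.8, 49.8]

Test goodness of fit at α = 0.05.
Chi-square goodness of fit test:
H₀: observed counts match expected distribution
H₁: observed counts differ from expected distribution
df = k - 1 = 3
χ² = Σ(O - E)²/E
   = (52 - 49.6)²/49.6 + (46 - 49.8)²/49.8 + (51 - 49.8)²/49.8 + (50 - 49.8)²/49.8
   = 0.116 + 0.290 + 0.029 + 0.001
   = 0.44
p-value = 0.9328

Since p-value > α = 0.05, we fail to reject H₀.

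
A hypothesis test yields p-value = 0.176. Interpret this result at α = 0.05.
Since p = 0.176 > α = 0.05, fail to reject H₀.
There is insufficient evidence to reject the null hypothesis; the result is not statistically significant at the 0.05 level.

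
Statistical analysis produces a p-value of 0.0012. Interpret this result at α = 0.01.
Since p = 0.0012 < α = 0.01, reject H₀.
There is sufficient evidence to reject the null hypothesis; the result is statistically significant at the 0.01 level.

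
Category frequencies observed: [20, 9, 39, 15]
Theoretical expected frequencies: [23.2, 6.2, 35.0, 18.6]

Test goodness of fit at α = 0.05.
Chi-square goodness of fit test:
H₀: observed counts match expected distribution
H₁: observed counts differ from expected distribution
df = k - 1 = 3
χ² = Σ(O - E)²/E
   = (20 - 23.2)²/23.2 + (9 - 6.2)²/6.2 + (39 - 35.0)²/35.0 + (15 - 18.6)²/18.6
   = 0.441 + 1.265 + 0.457 + 0.697
   = 2.86
p-value = 0.4137

Since p-value > α = 0.05, we fail to reject H₀.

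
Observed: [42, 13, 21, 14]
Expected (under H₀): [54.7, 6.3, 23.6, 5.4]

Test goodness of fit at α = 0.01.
Chi-square goodness of fit test:
H₀: observed counts match expected distribution
H₁: observed counts differ from expected distribution
df = k - 1 = 3
χ² = Σ(O - E)²/E
   = (42 - 54.7)²/54.7 + (13 - 6.3)²/6.3 + (21 - 23.6)²/23.6 + (14 - 5.4)²/5.4
   = 2.949 + 7.125 + 0.286 + 13.696
   = 24.06
p-value < 0.0001

Since p-value < α = 0.01, we reject H₀.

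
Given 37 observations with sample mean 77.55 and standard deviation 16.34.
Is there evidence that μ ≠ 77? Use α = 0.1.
One-sample t-test:
H₀: μ = 77
H₁: μ ≠ 77
df = n - 1 = 36
t = (x̄ - μ₀) / (s/√n) = (77.55 - 77) / (16.34/√37) = 0.205
p-value = 0.8389

Since p-value > α = 0.1, we fail to reject H₀.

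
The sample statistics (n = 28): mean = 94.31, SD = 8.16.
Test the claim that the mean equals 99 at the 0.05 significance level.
One-sample t-test:
H₀: μ = 99
H₁: μ ≠ 99
df = n - 1 = 27
t = (x̄ - μ₀) / (s/√n) = (94.31 - 99) / (8.16/√28) = -3.041
p-value = 0.0052

Since p-value < α = 0.05, we reject H₀.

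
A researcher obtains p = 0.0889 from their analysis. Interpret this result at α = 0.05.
Since p = 0.0889 > α = 0.05, fail to reject H₀.
There is insufficient evidence to reject the null hypothesis; the result is not statistically significant at the 0.05 level.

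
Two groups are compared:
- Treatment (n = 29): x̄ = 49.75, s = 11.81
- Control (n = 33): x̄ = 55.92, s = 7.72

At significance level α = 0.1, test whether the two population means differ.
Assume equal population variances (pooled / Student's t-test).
Student's two-sample t-test (equal variances):
H₀: μ₁ = μ₂
H₁: μ₁ ≠ μ₂
df = n₁ + n₂ - 2 = 60
Pooled variance s_p² = [(n₁-1)s₁² + (n₂-1)s₂²] / (n₁ + n₂ - 2) = [(28)(11.81²) + (32)(7.72²)] / 60 = 96.8747
SE = √(s_p²(1/n₁ + 1/n₂)) = √(96.8747 × (1/29 + 1/33)) = 2.5052
t = (x̄₁ - x̄₂) / SE = (49.75 - 55.92) / 2.5052 = -6.17 / 2.5052 = -2.463
p-value = 0.0167

Since p-value < α = 0.1, we reject H₀.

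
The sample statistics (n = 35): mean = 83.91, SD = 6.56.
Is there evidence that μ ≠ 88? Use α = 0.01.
One-sample t-test:
H₀: μ = 88
H₁: μ ≠ 88
df = n - 1 = 34
t = (x̄ - μ₀) / (s/√n) = (83.91 - 88) / (6.56/√35) = -3.689
p-value = 0.0008

Since p-value < α = 0.01, we reject H₀.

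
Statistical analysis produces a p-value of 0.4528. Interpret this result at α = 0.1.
Since p = 0.4528 > α = 0.1, fail to reject H₀.
There is insufficient evidence to reject the null hypothesis; the result is not statistically significant at the 0.1 level.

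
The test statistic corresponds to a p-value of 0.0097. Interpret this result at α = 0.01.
Since p = 0.0097 < α = 0.01, reject H₀.
There is sufficient evidence to reject the null hypothesis; the result is statistically significant at the 0.01 level.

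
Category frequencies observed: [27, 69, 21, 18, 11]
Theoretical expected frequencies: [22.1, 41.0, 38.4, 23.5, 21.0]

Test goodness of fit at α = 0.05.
Chi-square goodness of fit test:
H₀: observed counts match expected distribution
H₁: observed counts differ from expected distribution
df = k - 1 = 4
χ² = Σ(O - E)²/E
   = (27 - 22.1)²/22.1 + (69 - 41.0)²/41.0 + (21 - 38.4)²/38.4 + (18 - 23.5)²/23.5 + (11 - 21.0)²/21.0
   = 1.086 + 19.122 + 7.884 + 1.287 + 4.762
   = 34.14
p-value < 0.0001

Since p-value < α = 0.05, we reject H₀.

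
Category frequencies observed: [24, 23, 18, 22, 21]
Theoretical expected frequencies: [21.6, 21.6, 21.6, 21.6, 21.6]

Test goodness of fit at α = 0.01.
Chi-square goodness of fit test:
H₀: observed counts match expected distribution
H₁: observed counts differ from expected distribution
df = k - 1 = 4
χ² = Σ(O - E)²/E
   = (24 - 21.6)²/21.6 + (23 - 21.6)²/21.6 + (18 - 21.6)²/21.6 + (22 - 21.6)²/21.6 + (21 - 21.6)²/21.6
   = 0.267 + 0.091 + 0.600 + 0.007 + 0.017
   = 0.98
p-value = 0.9126

Since p-value > α = 0.01, we fail to reject H₀.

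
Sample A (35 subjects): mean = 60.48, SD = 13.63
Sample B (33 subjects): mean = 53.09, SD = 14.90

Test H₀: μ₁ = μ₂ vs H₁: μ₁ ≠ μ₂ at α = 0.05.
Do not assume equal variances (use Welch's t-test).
Welch's two-sample t-test:
H₀: μ₁ = μ₂
H₁: μ₁ ≠ μ₂
s₁²/n₁ = 13.63²/35 = 5.3079,  s₂²/n₂ = 14.90²/33 = 6.7276
SE = √(s₁²/n₁ + s₂²/n₂) = √(5.3079 + 6.7276) = 3.4692
df (Welch-Satterthwaite) = (s₁²/n₁ + s₂²/n₂)² / [(s₁²/n₁)²/(n₁-1) + (s₂²/n₂)²/(n₂-1)] ≈ 64.58
t = (x̄₁ - x̄₂) / SE = (60.48 - 53.09) / 3.4692 = 7.39 / 3.4692 = 2.130
p-value = 0.0370

Since p-value < α = 0.05, we reject H₀.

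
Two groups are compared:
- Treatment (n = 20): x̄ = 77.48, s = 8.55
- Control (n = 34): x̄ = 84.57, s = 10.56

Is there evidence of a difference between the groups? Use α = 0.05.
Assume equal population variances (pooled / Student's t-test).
Student's two-sample t-test (equal variances):
H₀: μ₁ = μ₂
H₁: μ₁ ≠ μ₂
df = n₁ + n₂ - 2 = 52
Pooled variance s_p² = [(n₁-1)s₁² + (n₂-1)s₂²] / (n₁ + n₂ - 2) = [(19)(8.55²) + (33)(10.56²)] / 52 = 97.4788
SE = √(s_p²(1/n₁ + 1/n₂)) = √(97.4788 × (1/20 + 1/34)) = 2.7823
t = (x̄₁ - x̄₂) / SE = (77.48 - 84.57) / 2.7823 = -7.09 / 2.7823 = -2.548
p-value = 0.0138

Since p-value < α = 0.05, we reject H₀.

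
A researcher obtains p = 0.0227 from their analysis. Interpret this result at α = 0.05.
Since p = 0.0227 < α = 0.05, reject H₀.
There is sufficient evidence to reject the null hypothesis; the result is statistically significant at the 0.05 level.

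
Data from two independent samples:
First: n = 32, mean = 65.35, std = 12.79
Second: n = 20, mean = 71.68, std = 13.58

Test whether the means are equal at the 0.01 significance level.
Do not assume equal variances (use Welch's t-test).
Welch's two-sample t-test:
H₀: μ₁ = μ₂
H₁: μ₁ ≠ μ₂
s₁²/n₁ = 12.79²/32 = 5.1120,  s₂²/n₂ = 13.58²/20 = 9.2208
SE = √(s₁²/n₁ + s₂²/n₂) = √(5.1120 + 9.2208) = 3.7859
df (Welch-Satterthwaite) = (s₁²/n₁ + s₂²/n₂)² / [(s₁²/n₁)²/(n₁-1) + (s₂²/n₂)²/(n₂-1)] ≈ 38.63
t = (x̄₁ - x̄₂) / SE = (65.35 - 71.68) / 3.7859 = -6.33 / 3.7859 = -1.672
p-value = 0.1026

Since p-value > α = 0.01, we fail to reject H₀.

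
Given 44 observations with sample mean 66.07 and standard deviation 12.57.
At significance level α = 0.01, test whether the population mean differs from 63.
One-sample t-test:
H₀: μ = 63
H₁: μ ≠ 63
df = n - 1 = 43
t = (x̄ - μ₀) / (s/√n) = (66.07 - 63) / (12.57/√44) = 1.620
p-value = 0.1125

Since p-value > α = 0.01, we fail to reject H₀.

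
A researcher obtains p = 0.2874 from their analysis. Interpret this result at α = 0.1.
Since p = 0.2874 > α = 0.1, fail to reject H₀.
There is insufficient evidence to reject the null hypothesis; the result is not statistically significant at the 0.1 level.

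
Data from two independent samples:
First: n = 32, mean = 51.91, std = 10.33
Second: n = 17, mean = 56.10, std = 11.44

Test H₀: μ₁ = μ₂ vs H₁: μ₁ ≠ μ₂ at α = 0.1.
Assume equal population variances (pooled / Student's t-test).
Student's two-sample t-test (equal variances):
H₀: μ₁ = μ₂
H₁: μ₁ ≠ μ₂
df = n₁ + n₂ - 2 = 47
Pooled variance s_p² = [(n₁-1)s₁² + (n₂-1)s₂²] / (n₁ + n₂ - 2) = [(31)(10.33²) + (16)(11.44²)] / 47 = 114.9352
SE = √(s_p²(1/n₁ + 1/n₂)) = √(114.9352 × (1/32 + 1/17)) = 3.2175
t = (x̄₁ - x̄₂) / SE = (51.91 - 56.10) / 3.2175 = -4.19 / 3.2175 = -1.302
p-value = 0.1992

Since p-value > α = 0.1, we fail to reject H₀.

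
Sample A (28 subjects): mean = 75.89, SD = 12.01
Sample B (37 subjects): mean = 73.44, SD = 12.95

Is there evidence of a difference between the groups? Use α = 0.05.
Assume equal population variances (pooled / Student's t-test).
Student's two-sample t-test (equal variances):
H₀: μ₁ = μ₂
H₁: μ₁ ≠ μ₂
df = n₁ + n₂ - 2 = 63
Pooled variance s_p² = [(n₁-1)s₁² + (n₂-1)s₂²] / (n₁ + n₂ - 2) = [(27)(12.01²) + (36)(12.95²)] / 63 = 157.6472
SE = √(s_p²(1/n₁ + 1/n₂)) = √(157.6472 × (1/28 + 1/37)) = 3.1450
t = (x̄₁ - x̄₂) / SE = (75.89 - 73.44) / 3.1450 = 2.45 / 3.1450 = 0.779
p-value = 0.4389

Since p-value > α = 0.05, we fail to reject H₀.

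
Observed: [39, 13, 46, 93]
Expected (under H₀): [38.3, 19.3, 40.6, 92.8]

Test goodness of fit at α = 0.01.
Chi-square goodness of fit test:
H₀: observed counts match expected distribution
H₁: observed counts differ from expected distribution
df = k - 1 = 3
χ² = Σ(O - E)²/E
   = (39 - 38.3)²/38.3 + (13 - 19.3)²/19.3 + (46 - 40.6)²/40.6 + (93 - 92.8)²/92.8
   = 0.013 + 2.056 + 0.718 + 0.000
   = 2.79
p-value = 0.4255

Since p-value > α = 0.01, we fail to reject H₀.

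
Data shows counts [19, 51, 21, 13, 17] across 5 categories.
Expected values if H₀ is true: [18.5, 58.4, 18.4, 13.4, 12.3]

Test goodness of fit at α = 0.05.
Chi-square goodness of fit test:
H₀: observed counts match expected distribution
H₁: observed counts differ from expected distribution
df = k - 1 = 4
χ² = Σ(O - E)²/E
   = (19 - 18.5)²/18.5 + (51 - 58.4)²/58.4 + (21 - 18.4)²/18.4 + (13 - 13.4)²/13.4 + (17 - 12.3)²/12.3
   = 0.014 + 0.938 + 0.367 + 0.012 + 1.796
   = 3.13
p-value = 0.5369

Since p-value > α = 0.05, we fail to reject H₀.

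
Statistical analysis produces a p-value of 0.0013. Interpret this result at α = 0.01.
Since p = 0.0013 < α = 0.01, reject H₀.
There is sufficient evidence to reject the null hypothesis; the result is statistically significant at the 0.01 level.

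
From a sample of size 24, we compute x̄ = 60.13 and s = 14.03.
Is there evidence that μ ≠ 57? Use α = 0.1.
One-sample t-test:
H₀: μ = 57
H₁: μ ≠ 57
df = n - 1 = 23
t = (x̄ - μ₀) / (s/√n) = (60.13 - 57) / (14.03/√24) = 1.093
p-value = 0.2857

Since p-value > α = 0.1, we fail to reject H₀.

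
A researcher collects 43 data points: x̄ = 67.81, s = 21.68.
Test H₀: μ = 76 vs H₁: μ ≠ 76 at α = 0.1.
One-sample t-test:
H₀: μ = 76
H₁: μ ≠ 76
df = n - 1 = 42
t = (x̄ - μ₀) / (s/√n) = (67.81 - 76) / (21.68/√43) = -2.477
p-value = 0.0174

Since p-value < α = 0.1, we reject H₀.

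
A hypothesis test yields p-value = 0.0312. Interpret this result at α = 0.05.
Since p = 0.0312 < α = 0.05, reject H₀.
There is sufficient evidence to reject the null hypothesis; the result is statistically significant at the 0.05 level.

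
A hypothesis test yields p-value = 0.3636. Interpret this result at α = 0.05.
Since p = 0.3636 > α = 0.05, fail to reject H₀.
There is insufficient evidence to reject the null hypothesis; the result is not statistically significant at the 0.05 level.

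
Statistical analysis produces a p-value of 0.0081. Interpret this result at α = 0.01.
Since p = 0.0081 < α = 0.01, reject H₀.
There is sufficient evidence to reject the null hypothesis; the result is statistically significant at the 0.01 level.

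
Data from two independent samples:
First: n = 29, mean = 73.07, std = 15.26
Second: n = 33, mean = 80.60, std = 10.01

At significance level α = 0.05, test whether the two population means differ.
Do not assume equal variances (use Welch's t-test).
Welch's two-sample t-test:
H₀: μ₁ = μ₂
H₁: μ₁ ≠ μ₂
s₁²/n₁ = 15.26²/29 = 8.0299,  s₂²/n₂ = 10.01²/33 = 3.0364
SE = √(s₁²/n₁ + s₂²/n₂) = √(8.0299 + 3.0364) = 3.3266
df (Welch-Satterthwaite) = (s₁²/n₁ + s₂²/n₂)² / [(s₁²/n₁)²/(n₁-1) + (s₂²/n₂)²/(n₂-1)] ≈ 47.27
t = (x̄₁ - x̄₂) / SE = (73.07 - 80.60) / 3.3266 = -7.53 / 3.3266 = -2.264
p-value = 0.0282

Since p-value < α = 0.05, we reject H₀.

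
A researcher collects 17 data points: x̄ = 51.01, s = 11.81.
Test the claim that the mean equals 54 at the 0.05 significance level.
One-sample t-test:
H₀: μ = 54
H₁: μ ≠ 54
df = n - 1 = 16
t = (x̄ - μ₀) / (s/√n) = (51.01 - 54) / (11.81/√17) = -1.044
p-value = 0.3121

Since p-value > α = 0.05, we fail to reject H₀.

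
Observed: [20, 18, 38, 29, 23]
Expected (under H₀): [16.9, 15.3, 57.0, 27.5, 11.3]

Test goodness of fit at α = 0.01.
Chi-square goodness of fit test:
H₀: observed counts match expected distribution
H₁: observed counts differ from expected distribution
df = k - 1 = 4
χ² = Σ(O - E)²/E
   = (20 - 16.9)²/16.9 + (18 - 15.3)²/15.3 + (38 - 57.0)²/57.0 + (29 - 27.5)²/27.5 + (23 - 11.3)²/11.3
   = 0.569 + 0.476 + 6.333 + 0.082 + 12.114
   = 19.57
p-value = 0.0006

Since p-value < α = 0.01, we reject H₀.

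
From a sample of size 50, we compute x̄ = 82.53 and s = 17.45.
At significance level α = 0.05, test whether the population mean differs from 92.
One-sample t-test:
H₀: μ = 92
H₁: μ ≠ 92
df = n - 1 = 49
t = (x̄ - μ₀) / (s/√n) = (82.53 - 92) / (17.45/√50) = -3.837
p-value = 0.0004

Since p-value < α = 0.05, we reject H₀.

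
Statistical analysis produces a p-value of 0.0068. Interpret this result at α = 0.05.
Since p = 0.0068 < α = 0.05, reject H₀.
There is sufficient evidence to reject the null hypothesis; the result is statistically significant at the 0.05 level.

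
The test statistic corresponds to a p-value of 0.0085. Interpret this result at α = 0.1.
Since p = 0.0085 < α = 0.1, reject H₀.
There is sufficient evidence to reject the null hypothesis; the result is statistically significant at the 0.1 level.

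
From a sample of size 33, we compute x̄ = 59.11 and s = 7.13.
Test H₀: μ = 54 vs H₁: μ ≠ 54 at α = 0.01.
One-sample t-test:
H₀: μ = 54
H₁: μ ≠ 54
df = n - 1 = 32
t = (x̄ - μ₀) / (s/√n) = (59.11 - 54) / (7.13/√33) = 4.117
p-value = 0.0003

Since p-value < α = 0.01, we reject H₀.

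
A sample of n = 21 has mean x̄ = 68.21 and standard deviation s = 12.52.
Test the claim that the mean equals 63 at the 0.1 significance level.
One-sample t-test:
H₀: μ = 63
H₁: μ ≠ 63
df = n - 1 = 20
t = (x̄ - μ₀) / (s/√n) = (68.21 - 63) / (12.52/√21) = 1.907
p-value = 0.0710

Since p-value < α = 0.1, we reject H₀.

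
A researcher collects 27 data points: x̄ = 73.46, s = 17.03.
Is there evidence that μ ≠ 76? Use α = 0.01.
One-sample t-test:
H₀: μ = 76
H₁: μ ≠ 76
df = n - 1 = 26
t = (x̄ - μ₀) / (s/√n) = (73.46 - 76) / (17.03/√27) = -0.775
p-value = 0.4453

Since p-value > α = 0.01, we fail to reject H₀.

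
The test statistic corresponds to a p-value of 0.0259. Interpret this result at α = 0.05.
Since p = 0.0259 < α = 0.05, reject H₀.
There is sufficient evidence to reject the null hypothesis; the result is statistically significant at the 0.05 level.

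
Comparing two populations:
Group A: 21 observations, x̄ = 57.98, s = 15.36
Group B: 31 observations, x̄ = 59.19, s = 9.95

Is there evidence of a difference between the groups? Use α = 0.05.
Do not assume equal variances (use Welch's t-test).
Welch's two-sample t-test:
H₀: μ₁ = μ₂
H₁: μ₁ ≠ μ₂
s₁²/n₁ = 15.36²/21 = 11.2347,  s₂²/n₂ = 9.95²/31 = 3.1936
SE = √(s₁²/n₁ + s₂²/n₂) = √(11.2347 + 3.1936) = 3.7985
df (Welch-Satterthwaite) = (s₁²/n₁ + s₂²/n₂)² / [(s₁²/n₁)²/(n₁-1) + (s₂²/n₂)²/(n₂-1)] ≈ 31.30
t = (x̄₁ - x̄₂) / SE = (57.98 - 59.19) / 3.7985 = -1.21 / 3.7985 = -0.319
p-value = 0.7522

Since p-value > α = 0.05, we fail to reject H₀.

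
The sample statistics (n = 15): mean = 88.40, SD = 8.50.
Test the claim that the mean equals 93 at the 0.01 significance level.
One-sample t-test:
H₀: μ = 93
H₁: μ ≠ 93
df = n - 1 = 14
t = (x̄ - μ₀) / (s/√n) = (88.40 - 93) / (8.50/√15) = -2.096
p-value = 0.0547

Since p-value > α = 0.01, we fail to reject H₀.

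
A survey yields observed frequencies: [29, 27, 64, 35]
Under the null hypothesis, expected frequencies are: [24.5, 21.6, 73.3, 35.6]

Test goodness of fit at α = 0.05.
Chi-square goodness of fit test:
H₀: observed counts match expected distribution
H₁: observed counts differ from expected distribution
df = k - 1 = 3
χ² = Σ(O - E)²/E
   = (29 - 24.5)²/24.5 + (27 - 21.6)²/21.6 + (64 - 73.3)²/73.3 + (35 - 35.6)²/35.6
   = 0.827 + 1.350 + 1.180 + 0.010
   = 3.37
p-value = 0.3385

Since p-value > α = 0.05, we fail to reject H₀.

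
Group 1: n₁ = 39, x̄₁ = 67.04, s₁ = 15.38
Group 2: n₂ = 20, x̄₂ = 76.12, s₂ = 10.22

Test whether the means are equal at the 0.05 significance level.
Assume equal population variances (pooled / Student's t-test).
Student's two-sample t-test (equal variances):
H₀: μ₁ = μ₂
H₁: μ₁ ≠ μ₂
df = n₁ + n₂ - 2 = 57
Pooled variance s_p² = [(n₁-1)s₁² + (n₂-1)s₂²] / (n₁ + n₂ - 2) = [(38)(15.38²) + (19)(10.22²)] / 57 = 192.5124
SE = √(s_p²(1/n₁ + 1/n₂)) = √(192.5124 × (1/39 + 1/20)) = 3.8160
t = (x̄₁ - x̄₂) / SE = (67.04 - 76.12) / 3.8160 = -9.08 / 3.8160 = -2.379
p-value = 0.0207

Since p-value < α = 0.05, we reject H₀.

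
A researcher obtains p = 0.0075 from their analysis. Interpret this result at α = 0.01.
Since p = 0.0075 < α = 0.01, reject H₀.
There is sufficient evidence to reject the null hypothesis; the result is statistically significant at the 0.01 level.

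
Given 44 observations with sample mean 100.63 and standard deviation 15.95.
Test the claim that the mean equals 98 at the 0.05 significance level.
One-sample t-test:
H₀: μ = 98
H₁: μ ≠ 98
df = n - 1 = 43
t = (x̄ - μ₀) / (s/√n) = (100.63 - 98) / (15.95/√44) = 1.094
p-value = 0.2802

Since p-value > α = 0.05, we fail to reject H₀.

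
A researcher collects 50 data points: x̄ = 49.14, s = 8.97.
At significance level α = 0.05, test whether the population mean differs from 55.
One-sample t-test:
H₀: μ = 55
H₁: μ ≠ 55
df = n - 1 = 49
t = (x̄ - μ₀) / (s/√n) = (49.14 - 55) / (8.97/√50) = -4.619
p-value < 0.0001

Since p-value < α = 0.05, we reject H₀.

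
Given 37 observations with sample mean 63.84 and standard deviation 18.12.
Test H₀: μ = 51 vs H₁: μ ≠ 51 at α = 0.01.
One-sample t-test:
H₀: μ = 51
H₁: μ ≠ 51
df = n - 1 = 36
t = (x̄ - μ₀) / (s/√n) = (63.84 - 51) / (18.12/√37) = 4.310
p-value = 0.0001

Since p-value < α = 0.01, we reject H₀.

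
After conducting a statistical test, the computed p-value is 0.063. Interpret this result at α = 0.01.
Since p = 0.063 > α = 0.01, fail to reject H₀.
There is insufficient evidence to reject the null hypothesis; the result is not statistically significant at the 0.01 level.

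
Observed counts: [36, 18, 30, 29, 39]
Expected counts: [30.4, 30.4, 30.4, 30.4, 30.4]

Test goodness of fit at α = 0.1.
Chi-square goodness of fit test:
H₀: observed counts match expected distribution
H₁: observed counts differ from expected distribution
df = k - 1 = 4
χ² = Σ(O - E)²/E
   = (36 - 30.4)²/30.4 + (18 - 30.4)²/30.4 + (30 - 30.4)²/30.4 + (29 - 30.4)²/30.4 + (39 - 30.4)²/30.4
   = 1.032 + 5.058 + 0.005 + 0.064 + 2.433
   = 8.59
p-value = 0.0721

Since p-value < α = 0.1, we reject H₀.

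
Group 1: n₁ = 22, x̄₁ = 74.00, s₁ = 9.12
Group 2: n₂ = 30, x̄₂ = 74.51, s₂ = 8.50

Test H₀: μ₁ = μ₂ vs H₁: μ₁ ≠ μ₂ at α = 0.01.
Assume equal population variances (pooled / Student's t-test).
Student's two-sample t-test (equal variances):
H₀: μ₁ = μ₂
H₁: μ₁ ≠ μ₂
df = n₁ + n₂ - 2 = 50
Pooled variance s_p² = [(n₁-1)s₁² + (n₂-1)s₂²] / (n₁ + n₂ - 2) = [(21)(9.12²) + (29)(8.50²)] / 50 = 76.8382
SE = √(s_p²(1/n₁ + 1/n₂)) = √(76.8382 × (1/22 + 1/30)) = 2.4605
t = (x̄₁ - x̄₂) / SE = (74.00 - 74.51) / 2.4605 = -0.51 / 2.4605 = -0.207
p-value = 0.8366

Since p-value > α = 0.01, we fail to reject H₀.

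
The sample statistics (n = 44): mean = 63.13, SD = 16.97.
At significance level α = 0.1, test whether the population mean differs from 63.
One-sample t-test:
H₀: μ = 63
H₁: μ ≠ 63
df = n - 1 = 43
t = (x̄ - μ₀) / (s/√n) = (63.13 - 63) / (16.97/√44) = 0.051
p-value = 0.9597

Since p-value > α = 0.1, we fail to reject H₀.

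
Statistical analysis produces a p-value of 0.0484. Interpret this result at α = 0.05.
Since p = 0.0484 < α = 0.05, reject H₀.
There is sufficient evidence to reject the null hypothesis; the result is statistically significant at the 0.05 level.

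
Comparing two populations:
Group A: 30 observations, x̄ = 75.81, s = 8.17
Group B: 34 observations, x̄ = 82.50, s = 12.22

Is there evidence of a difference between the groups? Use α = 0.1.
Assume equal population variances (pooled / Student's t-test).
Student's two-sample t-test (equal variances):
H₀: μ₁ = μ₂
H₁: μ₁ ≠ μ₂
df = n₁ + n₂ - 2 = 62
Pooled variance s_p² = [(n₁-1)s₁² + (n₂-1)s₂²] / (n₁ + n₂ - 2) = [(29)(8.17²) + (33)(12.22²)] / 62 = 110.7025
SE = √(s_p²(1/n₁ + 1/n₂)) = √(110.7025 × (1/30 + 1/34)) = 2.6355
t = (x̄₁ - x̄₂) / SE = (75.81 - 82.50) / 2.6355 = -6.69 / 2.6355 = -2.538
p-value = 0.0137

Since p-value < α = 0.1, we reject H₀.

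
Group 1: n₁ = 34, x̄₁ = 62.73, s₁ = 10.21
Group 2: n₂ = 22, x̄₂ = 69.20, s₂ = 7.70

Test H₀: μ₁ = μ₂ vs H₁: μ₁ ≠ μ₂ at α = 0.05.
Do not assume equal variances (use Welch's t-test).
Welch's two-sample t-test:
H₀: μ₁ = μ₂
H₁: μ₁ ≠ μ₂
s₁²/n₁ = 10.21²/34 = 3.0660,  s₂²/n₂ = 7.70²/22 = 2.6950
SE = √(s₁²/n₁ + s₂²/n₂) = √(3.0660 + 2.6950) = 2.4002
df (Welch-Satterthwaite) = (s₁²/n₁ + s₂²/n₂)² / [(s₁²/n₁)²/(n₁-1) + (s₂²/n₂)²/(n₂-1)] ≈ 52.62
t = (x̄₁ - x̄₂) / SE = (62.73 - 69.20) / 2.4002 = -6.47 / 2.4002 = -2.696
p-value = 0.0094

Since p-value < α = 0.05, we reject H₀.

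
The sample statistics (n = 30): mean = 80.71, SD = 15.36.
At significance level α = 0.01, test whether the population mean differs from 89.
One-sample t-test:
H₀: μ = 89
H₁: μ ≠ 89
df = n - 1 = 29
t = (x̄ - μ₀) / (s/√n) = (80.71 - 89) / (15.36/√30) = -2.956
p-value = 0.0061

Since p-value < α = 0.01, we reject H₀.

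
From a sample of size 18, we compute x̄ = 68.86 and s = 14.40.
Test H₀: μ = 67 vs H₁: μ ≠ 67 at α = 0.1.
One-sample t-test:
H₀: μ = 67
H₁: μ ≠ 67
df = n - 1 = 17
t = (x̄ - μ₀) / (s/√n) = (68.86 - 67) / (14.40/√18) = 0.548
p-value = 0.5908

Since p-value > α = 0.1, we fail to reject H₀.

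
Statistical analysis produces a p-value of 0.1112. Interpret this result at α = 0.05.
Since p = 0.1112 > α = 0.05, fail to reject H₀.
There is insufficient evidence to reject the null hypothesis; the result is not statistically significant at the 0.05 level.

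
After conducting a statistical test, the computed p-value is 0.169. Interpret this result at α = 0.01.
Since p = 0.169 > α = 0.01, fail to reject H₀.
There is insufficient evidence to reject the null hypothesis; the result is not statistically significant at the 0.01 level.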